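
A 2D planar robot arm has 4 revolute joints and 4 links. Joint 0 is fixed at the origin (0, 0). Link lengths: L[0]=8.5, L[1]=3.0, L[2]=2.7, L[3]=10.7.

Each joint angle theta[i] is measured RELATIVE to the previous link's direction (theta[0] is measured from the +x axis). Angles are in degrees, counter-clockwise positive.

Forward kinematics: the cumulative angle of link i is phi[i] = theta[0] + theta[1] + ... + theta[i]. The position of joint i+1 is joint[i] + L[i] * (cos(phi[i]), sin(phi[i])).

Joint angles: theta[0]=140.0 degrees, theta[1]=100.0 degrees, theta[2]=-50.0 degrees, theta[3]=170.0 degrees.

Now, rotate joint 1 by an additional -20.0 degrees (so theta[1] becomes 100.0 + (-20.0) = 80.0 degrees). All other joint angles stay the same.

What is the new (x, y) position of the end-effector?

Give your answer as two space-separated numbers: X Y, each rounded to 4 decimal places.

Answer: -1.4138 0.3446

Derivation:
joint[0] = (0.0000, 0.0000)  (base)
link 0: phi[0] = 140 = 140 deg
  cos(140 deg) = -0.7660, sin(140 deg) = 0.6428
  joint[1] = (0.0000, 0.0000) + 8.5 * (-0.7660, 0.6428) = (0.0000 + -6.5114, 0.0000 + 5.4637) = (-6.5114, 5.4637)
link 1: phi[1] = 140 + 80 = 220 deg
  cos(220 deg) = -0.7660, sin(220 deg) = -0.6428
  joint[2] = (-6.5114, 5.4637) + 3 * (-0.7660, -0.6428) = (-6.5114 + -2.2981, 5.4637 + -1.9284) = (-8.8095, 3.5353)
link 2: phi[2] = 140 + 80 + -50 = 170 deg
  cos(170 deg) = -0.9848, sin(170 deg) = 0.1736
  joint[3] = (-8.8095, 3.5353) + 2.7 * (-0.9848, 0.1736) = (-8.8095 + -2.6590, 3.5353 + 0.4689) = (-11.4685, 4.0042)
link 3: phi[3] = 140 + 80 + -50 + 170 = 340 deg
  cos(340 deg) = 0.9397, sin(340 deg) = -0.3420
  joint[4] = (-11.4685, 4.0042) + 10.7 * (0.9397, -0.3420) = (-11.4685 + 10.0547, 4.0042 + -3.6596) = (-1.4138, 0.3446)
End effector: (-1.4138, 0.3446)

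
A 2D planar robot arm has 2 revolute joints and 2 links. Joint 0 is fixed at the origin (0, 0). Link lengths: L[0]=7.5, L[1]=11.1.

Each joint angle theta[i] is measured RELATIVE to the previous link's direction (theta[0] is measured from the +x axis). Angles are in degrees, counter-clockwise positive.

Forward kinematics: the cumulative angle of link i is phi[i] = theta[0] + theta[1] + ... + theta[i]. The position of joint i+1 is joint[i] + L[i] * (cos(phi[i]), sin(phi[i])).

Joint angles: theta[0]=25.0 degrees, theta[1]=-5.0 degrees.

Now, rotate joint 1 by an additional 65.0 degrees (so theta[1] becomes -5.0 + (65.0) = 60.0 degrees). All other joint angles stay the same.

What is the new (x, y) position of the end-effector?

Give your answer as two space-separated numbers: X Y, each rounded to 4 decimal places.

joint[0] = (0.0000, 0.0000)  (base)
link 0: phi[0] = 25 = 25 deg
  cos(25 deg) = 0.9063, sin(25 deg) = 0.4226
  joint[1] = (0.0000, 0.0000) + 7.5 * (0.9063, 0.4226) = (0.0000 + 6.7973, 0.0000 + 3.1696) = (6.7973, 3.1696)
link 1: phi[1] = 25 + 60 = 85 deg
  cos(85 deg) = 0.0872, sin(85 deg) = 0.9962
  joint[2] = (6.7973, 3.1696) + 11.1 * (0.0872, 0.9962) = (6.7973 + 0.9674, 3.1696 + 11.0578) = (7.7647, 14.2274)
End effector: (7.7647, 14.2274)

Answer: 7.7647 14.2274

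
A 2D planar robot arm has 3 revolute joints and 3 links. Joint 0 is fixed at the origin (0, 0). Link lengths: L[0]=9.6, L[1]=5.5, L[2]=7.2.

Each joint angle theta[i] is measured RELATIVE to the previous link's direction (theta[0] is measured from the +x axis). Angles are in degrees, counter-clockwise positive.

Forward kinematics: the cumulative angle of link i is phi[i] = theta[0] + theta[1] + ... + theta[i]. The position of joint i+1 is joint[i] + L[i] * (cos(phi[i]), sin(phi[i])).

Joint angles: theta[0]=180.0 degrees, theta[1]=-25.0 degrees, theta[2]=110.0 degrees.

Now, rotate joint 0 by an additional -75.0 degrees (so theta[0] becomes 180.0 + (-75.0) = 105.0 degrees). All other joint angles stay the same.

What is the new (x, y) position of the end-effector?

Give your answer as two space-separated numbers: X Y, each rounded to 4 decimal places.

Answer: -8.6202 13.4391

Derivation:
joint[0] = (0.0000, 0.0000)  (base)
link 0: phi[0] = 105 = 105 deg
  cos(105 deg) = -0.2588, sin(105 deg) = 0.9659
  joint[1] = (0.0000, 0.0000) + 9.6 * (-0.2588, 0.9659) = (0.0000 + -2.4847, 0.0000 + 9.2729) = (-2.4847, 9.2729)
link 1: phi[1] = 105 + -25 = 80 deg
  cos(80 deg) = 0.1736, sin(80 deg) = 0.9848
  joint[2] = (-2.4847, 9.2729) + 5.5 * (0.1736, 0.9848) = (-2.4847 + 0.9551, 9.2729 + 5.4164) = (-1.5296, 14.6893)
link 2: phi[2] = 105 + -25 + 110 = 190 deg
  cos(190 deg) = -0.9848, sin(190 deg) = -0.1736
  joint[3] = (-1.5296, 14.6893) + 7.2 * (-0.9848, -0.1736) = (-1.5296 + -7.0906, 14.6893 + -1.2503) = (-8.6202, 13.4391)
End effector: (-8.6202, 13.4391)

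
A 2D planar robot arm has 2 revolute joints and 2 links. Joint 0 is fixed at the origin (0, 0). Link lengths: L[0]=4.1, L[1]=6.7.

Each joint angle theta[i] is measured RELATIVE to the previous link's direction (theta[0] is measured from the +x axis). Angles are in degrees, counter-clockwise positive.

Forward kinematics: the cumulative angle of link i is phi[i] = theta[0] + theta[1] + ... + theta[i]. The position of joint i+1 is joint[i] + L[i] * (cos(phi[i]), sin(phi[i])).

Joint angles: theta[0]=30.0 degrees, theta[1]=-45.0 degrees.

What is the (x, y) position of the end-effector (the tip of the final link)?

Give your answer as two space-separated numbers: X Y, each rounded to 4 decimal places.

Answer: 10.0224 0.3159

Derivation:
joint[0] = (0.0000, 0.0000)  (base)
link 0: phi[0] = 30 = 30 deg
  cos(30 deg) = 0.8660, sin(30 deg) = 0.5000
  joint[1] = (0.0000, 0.0000) + 4.1 * (0.8660, 0.5000) = (0.0000 + 3.5507, 0.0000 + 2.0500) = (3.5507, 2.0500)
link 1: phi[1] = 30 + -45 = -15 deg
  cos(-15 deg) = 0.9659, sin(-15 deg) = -0.2588
  joint[2] = (3.5507, 2.0500) + 6.7 * (0.9659, -0.2588) = (3.5507 + 6.4717, 2.0500 + -1.7341) = (10.0224, 0.3159)
End effector: (10.0224, 0.3159)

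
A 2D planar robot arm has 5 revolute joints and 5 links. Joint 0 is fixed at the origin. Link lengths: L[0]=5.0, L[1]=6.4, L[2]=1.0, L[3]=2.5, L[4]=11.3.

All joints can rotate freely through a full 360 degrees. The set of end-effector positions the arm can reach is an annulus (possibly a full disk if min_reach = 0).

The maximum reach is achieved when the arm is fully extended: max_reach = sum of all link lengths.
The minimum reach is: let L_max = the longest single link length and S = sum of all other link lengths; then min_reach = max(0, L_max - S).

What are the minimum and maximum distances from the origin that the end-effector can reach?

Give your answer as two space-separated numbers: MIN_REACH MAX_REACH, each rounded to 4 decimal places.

Link lengths: [5.0, 6.4, 1.0, 2.5, 11.3]
max_reach = 5 + 6.4 + 1 + 2.5 + 11.3 = 26.2
L_max = max([5.0, 6.4, 1.0, 2.5, 11.3]) = 11.3
S (sum of others) = 26.2 - 11.3 = 14.9
min_reach = max(0, 11.3 - 14.9) = max(0, -3.6) = 0

Answer: 0.0000 26.2000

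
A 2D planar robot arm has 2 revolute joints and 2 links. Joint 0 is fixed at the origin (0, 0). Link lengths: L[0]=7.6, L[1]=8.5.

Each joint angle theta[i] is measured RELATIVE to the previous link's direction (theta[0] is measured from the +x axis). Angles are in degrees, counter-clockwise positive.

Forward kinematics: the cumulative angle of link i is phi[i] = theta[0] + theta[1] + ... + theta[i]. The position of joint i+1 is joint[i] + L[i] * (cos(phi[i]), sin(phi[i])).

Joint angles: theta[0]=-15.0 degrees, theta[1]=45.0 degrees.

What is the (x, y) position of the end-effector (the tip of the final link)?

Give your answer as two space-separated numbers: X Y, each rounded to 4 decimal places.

Answer: 14.7023 2.2830

Derivation:
joint[0] = (0.0000, 0.0000)  (base)
link 0: phi[0] = -15 = -15 deg
  cos(-15 deg) = 0.9659, sin(-15 deg) = -0.2588
  joint[1] = (0.0000, 0.0000) + 7.6 * (0.9659, -0.2588) = (0.0000 + 7.3410, 0.0000 + -1.9670) = (7.3410, -1.9670)
link 1: phi[1] = -15 + 45 = 30 deg
  cos(30 deg) = 0.8660, sin(30 deg) = 0.5000
  joint[2] = (7.3410, -1.9670) + 8.5 * (0.8660, 0.5000) = (7.3410 + 7.3612, -1.9670 + 4.2500) = (14.7023, 2.2830)
End effector: (14.7023, 2.2830)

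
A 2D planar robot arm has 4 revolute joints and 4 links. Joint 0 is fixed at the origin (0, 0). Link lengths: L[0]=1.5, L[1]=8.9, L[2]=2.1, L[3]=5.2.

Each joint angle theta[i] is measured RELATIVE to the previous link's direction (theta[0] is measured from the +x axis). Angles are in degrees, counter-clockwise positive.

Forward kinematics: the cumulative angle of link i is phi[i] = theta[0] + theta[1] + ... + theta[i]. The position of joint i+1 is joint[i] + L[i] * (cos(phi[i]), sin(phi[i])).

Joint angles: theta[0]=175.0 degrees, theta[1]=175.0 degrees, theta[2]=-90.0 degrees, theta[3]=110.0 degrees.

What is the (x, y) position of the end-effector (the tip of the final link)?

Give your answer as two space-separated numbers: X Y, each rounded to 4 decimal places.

Answer: 12.0268 -2.5799

Derivation:
joint[0] = (0.0000, 0.0000)  (base)
link 0: phi[0] = 175 = 175 deg
  cos(175 deg) = -0.9962, sin(175 deg) = 0.0872
  joint[1] = (0.0000, 0.0000) + 1.5 * (-0.9962, 0.0872) = (0.0000 + -1.4943, 0.0000 + 0.1307) = (-1.4943, 0.1307)
link 1: phi[1] = 175 + 175 = 350 deg
  cos(350 deg) = 0.9848, sin(350 deg) = -0.1736
  joint[2] = (-1.4943, 0.1307) + 8.9 * (0.9848, -0.1736) = (-1.4943 + 8.7648, 0.1307 + -1.5455) = (7.2705, -1.4147)
link 2: phi[2] = 175 + 175 + -90 = 260 deg
  cos(260 deg) = -0.1736, sin(260 deg) = -0.9848
  joint[3] = (7.2705, -1.4147) + 2.1 * (-0.1736, -0.9848) = (7.2705 + -0.3647, -1.4147 + -2.0681) = (6.9058, -3.4828)
link 3: phi[3] = 175 + 175 + -90 + 110 = 370 deg
  cos(370 deg) = 0.9848, sin(370 deg) = 0.1736
  joint[4] = (6.9058, -3.4828) + 5.2 * (0.9848, 0.1736) = (6.9058 + 5.1210, -3.4828 + 0.9030) = (12.0268, -2.5799)
End effector: (12.0268, -2.5799)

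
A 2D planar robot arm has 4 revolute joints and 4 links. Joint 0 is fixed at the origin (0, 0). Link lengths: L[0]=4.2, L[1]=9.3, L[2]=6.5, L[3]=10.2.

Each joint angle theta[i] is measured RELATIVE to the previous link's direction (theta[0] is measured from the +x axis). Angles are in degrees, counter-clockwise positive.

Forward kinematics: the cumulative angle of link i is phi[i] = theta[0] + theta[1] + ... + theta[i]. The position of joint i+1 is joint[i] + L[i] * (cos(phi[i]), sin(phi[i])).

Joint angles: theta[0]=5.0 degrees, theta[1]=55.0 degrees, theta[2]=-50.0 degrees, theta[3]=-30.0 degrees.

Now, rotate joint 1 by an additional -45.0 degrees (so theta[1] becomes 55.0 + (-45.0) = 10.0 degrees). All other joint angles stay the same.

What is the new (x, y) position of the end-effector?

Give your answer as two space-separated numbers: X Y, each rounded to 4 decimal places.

joint[0] = (0.0000, 0.0000)  (base)
link 0: phi[0] = 5 = 5 deg
  cos(5 deg) = 0.9962, sin(5 deg) = 0.0872
  joint[1] = (0.0000, 0.0000) + 4.2 * (0.9962, 0.0872) = (0.0000 + 4.1840, 0.0000 + 0.3661) = (4.1840, 0.3661)
link 1: phi[1] = 5 + 10 = 15 deg
  cos(15 deg) = 0.9659, sin(15 deg) = 0.2588
  joint[2] = (4.1840, 0.3661) + 9.3 * (0.9659, 0.2588) = (4.1840 + 8.9831, 0.3661 + 2.4070) = (13.1671, 2.7731)
link 2: phi[2] = 5 + 10 + -50 = -35 deg
  cos(-35 deg) = 0.8192, sin(-35 deg) = -0.5736
  joint[3] = (13.1671, 2.7731) + 6.5 * (0.8192, -0.5736) = (13.1671 + 5.3245, 2.7731 + -3.7282) = (18.4916, -0.9552)
link 3: phi[3] = 5 + 10 + -50 + -30 = -65 deg
  cos(-65 deg) = 0.4226, sin(-65 deg) = -0.9063
  joint[4] = (18.4916, -0.9552) + 10.2 * (0.4226, -0.9063) = (18.4916 + 4.3107, -0.9552 + -9.2443) = (22.8023, -10.1995)
End effector: (22.8023, -10.1995)

Answer: 22.8023 -10.1995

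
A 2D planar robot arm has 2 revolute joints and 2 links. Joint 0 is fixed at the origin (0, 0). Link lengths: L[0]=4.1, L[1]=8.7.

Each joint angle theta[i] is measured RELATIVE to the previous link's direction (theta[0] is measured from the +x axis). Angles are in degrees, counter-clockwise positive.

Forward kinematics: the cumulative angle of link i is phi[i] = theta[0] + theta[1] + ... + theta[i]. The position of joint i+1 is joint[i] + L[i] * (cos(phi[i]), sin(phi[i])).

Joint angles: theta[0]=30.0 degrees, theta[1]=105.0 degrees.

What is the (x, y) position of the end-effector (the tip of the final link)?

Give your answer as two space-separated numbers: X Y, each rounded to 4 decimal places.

joint[0] = (0.0000, 0.0000)  (base)
link 0: phi[0] = 30 = 30 deg
  cos(30 deg) = 0.8660, sin(30 deg) = 0.5000
  joint[1] = (0.0000, 0.0000) + 4.1 * (0.8660, 0.5000) = (0.0000 + 3.5507, 0.0000 + 2.0500) = (3.5507, 2.0500)
link 1: phi[1] = 30 + 105 = 135 deg
  cos(135 deg) = -0.7071, sin(135 deg) = 0.7071
  joint[2] = (3.5507, 2.0500) + 8.7 * (-0.7071, 0.7071) = (3.5507 + -6.1518, 2.0500 + 6.1518) = (-2.6011, 8.2018)
End effector: (-2.6011, 8.2018)

Answer: -2.6011 8.2018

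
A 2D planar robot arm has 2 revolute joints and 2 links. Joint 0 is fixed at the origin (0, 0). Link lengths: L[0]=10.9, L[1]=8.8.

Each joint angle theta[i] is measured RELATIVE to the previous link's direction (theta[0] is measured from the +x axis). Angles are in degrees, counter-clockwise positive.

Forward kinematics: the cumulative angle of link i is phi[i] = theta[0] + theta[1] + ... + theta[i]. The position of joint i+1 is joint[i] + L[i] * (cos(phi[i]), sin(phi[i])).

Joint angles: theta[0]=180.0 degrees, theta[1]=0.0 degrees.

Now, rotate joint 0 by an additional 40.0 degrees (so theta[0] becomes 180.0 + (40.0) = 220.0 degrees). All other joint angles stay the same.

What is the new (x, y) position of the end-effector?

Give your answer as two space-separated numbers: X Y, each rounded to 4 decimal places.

joint[0] = (0.0000, 0.0000)  (base)
link 0: phi[0] = 220 = 220 deg
  cos(220 deg) = -0.7660, sin(220 deg) = -0.6428
  joint[1] = (0.0000, 0.0000) + 10.9 * (-0.7660, -0.6428) = (0.0000 + -8.3499, 0.0000 + -7.0064) = (-8.3499, -7.0064)
link 1: phi[1] = 220 + 0 = 220 deg
  cos(220 deg) = -0.7660, sin(220 deg) = -0.6428
  joint[2] = (-8.3499, -7.0064) + 8.8 * (-0.7660, -0.6428) = (-8.3499 + -6.7412, -7.0064 + -5.6565) = (-15.0911, -12.6629)
End effector: (-15.0911, -12.6629)

Answer: -15.0911 -12.6629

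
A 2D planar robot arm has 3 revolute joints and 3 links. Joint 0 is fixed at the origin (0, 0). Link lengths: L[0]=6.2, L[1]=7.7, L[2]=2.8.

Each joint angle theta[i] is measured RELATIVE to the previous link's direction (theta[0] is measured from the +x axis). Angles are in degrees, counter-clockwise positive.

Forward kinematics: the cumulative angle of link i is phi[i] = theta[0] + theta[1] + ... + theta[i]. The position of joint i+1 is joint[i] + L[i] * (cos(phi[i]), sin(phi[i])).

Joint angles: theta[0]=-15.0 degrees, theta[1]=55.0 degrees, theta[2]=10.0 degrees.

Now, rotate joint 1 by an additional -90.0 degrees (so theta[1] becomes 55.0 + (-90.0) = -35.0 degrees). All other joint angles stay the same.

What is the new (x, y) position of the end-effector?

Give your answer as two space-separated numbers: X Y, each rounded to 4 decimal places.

joint[0] = (0.0000, 0.0000)  (base)
link 0: phi[0] = -15 = -15 deg
  cos(-15 deg) = 0.9659, sin(-15 deg) = -0.2588
  joint[1] = (0.0000, 0.0000) + 6.2 * (0.9659, -0.2588) = (0.0000 + 5.9887, 0.0000 + -1.6047) = (5.9887, -1.6047)
link 1: phi[1] = -15 + -35 = -50 deg
  cos(-50 deg) = 0.6428, sin(-50 deg) = -0.7660
  joint[2] = (5.9887, -1.6047) + 7.7 * (0.6428, -0.7660) = (5.9887 + 4.9495, -1.6047 + -5.8985) = (10.9382, -7.5032)
link 2: phi[2] = -15 + -35 + 10 = -40 deg
  cos(-40 deg) = 0.7660, sin(-40 deg) = -0.6428
  joint[3] = (10.9382, -7.5032) + 2.8 * (0.7660, -0.6428) = (10.9382 + 2.1449, -7.5032 + -1.7998) = (13.0831, -9.3030)
End effector: (13.0831, -9.3030)

Answer: 13.0831 -9.3030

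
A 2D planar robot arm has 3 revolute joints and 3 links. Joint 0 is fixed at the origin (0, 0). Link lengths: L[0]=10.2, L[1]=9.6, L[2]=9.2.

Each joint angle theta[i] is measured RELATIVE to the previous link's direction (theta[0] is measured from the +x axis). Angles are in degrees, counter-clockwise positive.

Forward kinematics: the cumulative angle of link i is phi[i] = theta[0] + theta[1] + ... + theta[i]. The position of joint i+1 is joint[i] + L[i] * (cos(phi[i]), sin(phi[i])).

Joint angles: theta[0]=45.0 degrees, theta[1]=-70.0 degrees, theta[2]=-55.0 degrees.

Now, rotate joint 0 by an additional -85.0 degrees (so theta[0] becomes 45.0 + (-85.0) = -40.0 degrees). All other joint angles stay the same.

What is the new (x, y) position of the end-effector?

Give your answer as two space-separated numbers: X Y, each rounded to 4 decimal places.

Answer: -4.3563 -17.9586

Derivation:
joint[0] = (0.0000, 0.0000)  (base)
link 0: phi[0] = -40 = -40 deg
  cos(-40 deg) = 0.7660, sin(-40 deg) = -0.6428
  joint[1] = (0.0000, 0.0000) + 10.2 * (0.7660, -0.6428) = (0.0000 + 7.8137, 0.0000 + -6.5564) = (7.8137, -6.5564)
link 1: phi[1] = -40 + -70 = -110 deg
  cos(-110 deg) = -0.3420, sin(-110 deg) = -0.9397
  joint[2] = (7.8137, -6.5564) + 9.6 * (-0.3420, -0.9397) = (7.8137 + -3.2834, -6.5564 + -9.0210) = (4.5303, -15.5775)
link 2: phi[2] = -40 + -70 + -55 = -165 deg
  cos(-165 deg) = -0.9659, sin(-165 deg) = -0.2588
  joint[3] = (4.5303, -15.5775) + 9.2 * (-0.9659, -0.2588) = (4.5303 + -8.8865, -15.5775 + -2.3811) = (-4.3563, -17.9586)
End effector: (-4.3563, -17.9586)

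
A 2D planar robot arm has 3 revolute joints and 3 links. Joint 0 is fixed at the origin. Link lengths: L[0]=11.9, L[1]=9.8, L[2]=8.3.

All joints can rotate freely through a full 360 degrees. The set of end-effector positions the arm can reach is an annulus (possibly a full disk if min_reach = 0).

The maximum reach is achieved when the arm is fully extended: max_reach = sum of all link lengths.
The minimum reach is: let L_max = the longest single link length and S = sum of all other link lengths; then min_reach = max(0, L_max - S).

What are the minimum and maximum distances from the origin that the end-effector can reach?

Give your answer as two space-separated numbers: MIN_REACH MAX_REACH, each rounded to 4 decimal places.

Answer: 0.0000 30.0000

Derivation:
Link lengths: [11.9, 9.8, 8.3]
max_reach = 11.9 + 9.8 + 8.3 = 30
L_max = max([11.9, 9.8, 8.3]) = 11.9
S (sum of others) = 30 - 11.9 = 18.1
min_reach = max(0, 11.9 - 18.1) = max(0, -6.2) = 0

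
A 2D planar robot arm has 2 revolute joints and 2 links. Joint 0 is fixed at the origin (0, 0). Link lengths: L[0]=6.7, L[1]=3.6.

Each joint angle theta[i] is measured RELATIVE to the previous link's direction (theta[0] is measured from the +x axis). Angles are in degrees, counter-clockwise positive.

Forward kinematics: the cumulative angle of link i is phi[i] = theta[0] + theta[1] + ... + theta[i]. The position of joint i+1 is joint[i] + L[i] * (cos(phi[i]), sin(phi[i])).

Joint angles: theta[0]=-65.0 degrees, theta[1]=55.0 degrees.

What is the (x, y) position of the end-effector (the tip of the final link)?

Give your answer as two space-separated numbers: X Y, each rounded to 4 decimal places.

joint[0] = (0.0000, 0.0000)  (base)
link 0: phi[0] = -65 = -65 deg
  cos(-65 deg) = 0.4226, sin(-65 deg) = -0.9063
  joint[1] = (0.0000, 0.0000) + 6.7 * (0.4226, -0.9063) = (0.0000 + 2.8315, 0.0000 + -6.0723) = (2.8315, -6.0723)
link 1: phi[1] = -65 + 55 = -10 deg
  cos(-10 deg) = 0.9848, sin(-10 deg) = -0.1736
  joint[2] = (2.8315, -6.0723) + 3.6 * (0.9848, -0.1736) = (2.8315 + 3.5453, -6.0723 + -0.6251) = (6.3769, -6.6974)
End effector: (6.3769, -6.6974)

Answer: 6.3769 -6.6974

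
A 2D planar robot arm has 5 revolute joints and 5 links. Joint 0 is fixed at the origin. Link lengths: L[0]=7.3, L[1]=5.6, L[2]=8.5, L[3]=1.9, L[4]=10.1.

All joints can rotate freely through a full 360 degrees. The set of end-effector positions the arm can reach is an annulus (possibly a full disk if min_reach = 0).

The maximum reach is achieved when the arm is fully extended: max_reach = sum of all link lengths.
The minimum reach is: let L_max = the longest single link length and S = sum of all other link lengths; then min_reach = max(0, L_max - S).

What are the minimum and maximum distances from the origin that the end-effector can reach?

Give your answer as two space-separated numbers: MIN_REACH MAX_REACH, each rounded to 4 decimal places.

Link lengths: [7.3, 5.6, 8.5, 1.9, 10.1]
max_reach = 7.3 + 5.6 + 8.5 + 1.9 + 10.1 = 33.4
L_max = max([7.3, 5.6, 8.5, 1.9, 10.1]) = 10.1
S (sum of others) = 33.4 - 10.1 = 23.3
min_reach = max(0, 10.1 - 23.3) = max(0, -13.2) = 0

Answer: 0.0000 33.4000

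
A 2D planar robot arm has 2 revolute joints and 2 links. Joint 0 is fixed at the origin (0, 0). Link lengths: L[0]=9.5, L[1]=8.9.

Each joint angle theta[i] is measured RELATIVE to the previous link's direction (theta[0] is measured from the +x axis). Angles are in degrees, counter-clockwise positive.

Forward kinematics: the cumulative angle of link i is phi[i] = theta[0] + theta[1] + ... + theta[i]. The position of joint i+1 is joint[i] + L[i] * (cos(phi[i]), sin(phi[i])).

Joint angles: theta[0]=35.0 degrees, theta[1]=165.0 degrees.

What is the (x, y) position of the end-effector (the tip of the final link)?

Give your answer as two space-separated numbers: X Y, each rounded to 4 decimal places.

joint[0] = (0.0000, 0.0000)  (base)
link 0: phi[0] = 35 = 35 deg
  cos(35 deg) = 0.8192, sin(35 deg) = 0.5736
  joint[1] = (0.0000, 0.0000) + 9.5 * (0.8192, 0.5736) = (0.0000 + 7.7819, 0.0000 + 5.4490) = (7.7819, 5.4490)
link 1: phi[1] = 35 + 165 = 200 deg
  cos(200 deg) = -0.9397, sin(200 deg) = -0.3420
  joint[2] = (7.7819, 5.4490) + 8.9 * (-0.9397, -0.3420) = (7.7819 + -8.3633, 5.4490 + -3.0440) = (-0.5813, 2.4050)
End effector: (-0.5813, 2.4050)

Answer: -0.5813 2.4050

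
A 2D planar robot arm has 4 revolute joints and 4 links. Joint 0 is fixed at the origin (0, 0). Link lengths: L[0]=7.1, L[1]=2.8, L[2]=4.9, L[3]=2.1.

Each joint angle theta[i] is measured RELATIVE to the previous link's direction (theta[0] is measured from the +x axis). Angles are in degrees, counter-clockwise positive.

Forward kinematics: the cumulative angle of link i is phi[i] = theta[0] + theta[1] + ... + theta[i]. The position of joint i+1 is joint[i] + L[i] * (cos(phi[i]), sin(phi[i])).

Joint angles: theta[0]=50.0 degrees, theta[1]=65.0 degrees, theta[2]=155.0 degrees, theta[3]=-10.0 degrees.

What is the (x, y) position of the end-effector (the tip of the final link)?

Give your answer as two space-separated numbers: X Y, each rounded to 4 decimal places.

Answer: 3.0158 1.0085

Derivation:
joint[0] = (0.0000, 0.0000)  (base)
link 0: phi[0] = 50 = 50 deg
  cos(50 deg) = 0.6428, sin(50 deg) = 0.7660
  joint[1] = (0.0000, 0.0000) + 7.1 * (0.6428, 0.7660) = (0.0000 + 4.5638, 0.0000 + 5.4389) = (4.5638, 5.4389)
link 1: phi[1] = 50 + 65 = 115 deg
  cos(115 deg) = -0.4226, sin(115 deg) = 0.9063
  joint[2] = (4.5638, 5.4389) + 2.8 * (-0.4226, 0.9063) = (4.5638 + -1.1833, 5.4389 + 2.5377) = (3.3805, 7.9766)
link 2: phi[2] = 50 + 65 + 155 = 270 deg
  cos(270 deg) = -0.0000, sin(270 deg) = -1.0000
  joint[3] = (3.3805, 7.9766) + 4.9 * (-0.0000, -1.0000) = (3.3805 + -0.0000, 7.9766 + -4.9000) = (3.3805, 3.0766)
link 3: phi[3] = 50 + 65 + 155 + -10 = 260 deg
  cos(260 deg) = -0.1736, sin(260 deg) = -0.9848
  joint[4] = (3.3805, 3.0766) + 2.1 * (-0.1736, -0.9848) = (3.3805 + -0.3647, 3.0766 + -2.0681) = (3.0158, 1.0085)
End effector: (3.0158, 1.0085)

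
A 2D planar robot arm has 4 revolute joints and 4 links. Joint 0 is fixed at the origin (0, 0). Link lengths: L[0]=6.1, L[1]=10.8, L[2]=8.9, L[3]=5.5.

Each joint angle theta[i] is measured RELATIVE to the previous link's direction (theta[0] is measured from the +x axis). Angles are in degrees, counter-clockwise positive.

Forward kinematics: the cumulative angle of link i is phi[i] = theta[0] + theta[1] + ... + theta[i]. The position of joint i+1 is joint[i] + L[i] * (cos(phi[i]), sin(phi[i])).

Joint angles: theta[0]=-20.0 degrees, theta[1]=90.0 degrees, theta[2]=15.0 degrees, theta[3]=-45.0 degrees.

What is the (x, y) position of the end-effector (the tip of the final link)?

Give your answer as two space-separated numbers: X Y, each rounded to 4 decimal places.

joint[0] = (0.0000, 0.0000)  (base)
link 0: phi[0] = -20 = -20 deg
  cos(-20 deg) = 0.9397, sin(-20 deg) = -0.3420
  joint[1] = (0.0000, 0.0000) + 6.1 * (0.9397, -0.3420) = (0.0000 + 5.7321, 0.0000 + -2.0863) = (5.7321, -2.0863)
link 1: phi[1] = -20 + 90 = 70 deg
  cos(70 deg) = 0.3420, sin(70 deg) = 0.9397
  joint[2] = (5.7321, -2.0863) + 10.8 * (0.3420, 0.9397) = (5.7321 + 3.6938, -2.0863 + 10.1487) = (9.4259, 8.0624)
link 2: phi[2] = -20 + 90 + 15 = 85 deg
  cos(85 deg) = 0.0872, sin(85 deg) = 0.9962
  joint[3] = (9.4259, 8.0624) + 8.9 * (0.0872, 0.9962) = (9.4259 + 0.7757, 8.0624 + 8.8661) = (10.2016, 16.9285)
link 3: phi[3] = -20 + 90 + 15 + -45 = 40 deg
  cos(40 deg) = 0.7660, sin(40 deg) = 0.6428
  joint[4] = (10.2016, 16.9285) + 5.5 * (0.7660, 0.6428) = (10.2016 + 4.2132, 16.9285 + 3.5353) = (14.4149, 20.4638)
End effector: (14.4149, 20.4638)

Answer: 14.4149 20.4638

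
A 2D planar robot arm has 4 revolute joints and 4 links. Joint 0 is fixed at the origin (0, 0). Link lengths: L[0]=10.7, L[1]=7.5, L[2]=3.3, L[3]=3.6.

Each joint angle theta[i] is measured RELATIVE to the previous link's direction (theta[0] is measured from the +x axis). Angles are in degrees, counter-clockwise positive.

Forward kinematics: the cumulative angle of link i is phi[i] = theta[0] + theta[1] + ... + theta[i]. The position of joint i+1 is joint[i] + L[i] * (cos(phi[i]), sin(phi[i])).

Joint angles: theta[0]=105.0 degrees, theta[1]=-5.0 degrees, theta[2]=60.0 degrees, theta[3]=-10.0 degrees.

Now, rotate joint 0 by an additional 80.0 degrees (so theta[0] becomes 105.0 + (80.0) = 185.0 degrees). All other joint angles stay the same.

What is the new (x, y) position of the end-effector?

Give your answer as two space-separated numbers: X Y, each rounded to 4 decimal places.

Answer: -22.1233 -6.5482

Derivation:
joint[0] = (0.0000, 0.0000)  (base)
link 0: phi[0] = 185 = 185 deg
  cos(185 deg) = -0.9962, sin(185 deg) = -0.0872
  joint[1] = (0.0000, 0.0000) + 10.7 * (-0.9962, -0.0872) = (0.0000 + -10.6593, 0.0000 + -0.9326) = (-10.6593, -0.9326)
link 1: phi[1] = 185 + -5 = 180 deg
  cos(180 deg) = -1.0000, sin(180 deg) = 0.0000
  joint[2] = (-10.6593, -0.9326) + 7.5 * (-1.0000, 0.0000) = (-10.6593 + -7.5000, -0.9326 + 0.0000) = (-18.1593, -0.9326)
link 2: phi[2] = 185 + -5 + 60 = 240 deg
  cos(240 deg) = -0.5000, sin(240 deg) = -0.8660
  joint[3] = (-18.1593, -0.9326) + 3.3 * (-0.5000, -0.8660) = (-18.1593 + -1.6500, -0.9326 + -2.8579) = (-19.8093, -3.7905)
link 3: phi[3] = 185 + -5 + 60 + -10 = 230 deg
  cos(230 deg) = -0.6428, sin(230 deg) = -0.7660
  joint[4] = (-19.8093, -3.7905) + 3.6 * (-0.6428, -0.7660) = (-19.8093 + -2.3140, -3.7905 + -2.7578) = (-22.1233, -6.5482)
End effector: (-22.1233, -6.5482)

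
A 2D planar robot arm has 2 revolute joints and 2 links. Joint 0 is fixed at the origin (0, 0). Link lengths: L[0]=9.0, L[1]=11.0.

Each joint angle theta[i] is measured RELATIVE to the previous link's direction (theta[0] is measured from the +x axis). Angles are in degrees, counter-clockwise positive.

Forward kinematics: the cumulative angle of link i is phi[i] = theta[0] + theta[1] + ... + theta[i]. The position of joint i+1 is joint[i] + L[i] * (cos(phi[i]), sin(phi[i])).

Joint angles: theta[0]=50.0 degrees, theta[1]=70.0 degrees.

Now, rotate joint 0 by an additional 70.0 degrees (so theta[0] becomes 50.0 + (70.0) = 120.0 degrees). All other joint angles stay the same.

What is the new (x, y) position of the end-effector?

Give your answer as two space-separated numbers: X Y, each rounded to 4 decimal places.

joint[0] = (0.0000, 0.0000)  (base)
link 0: phi[0] = 120 = 120 deg
  cos(120 deg) = -0.5000, sin(120 deg) = 0.8660
  joint[1] = (0.0000, 0.0000) + 9 * (-0.5000, 0.8660) = (0.0000 + -4.5000, 0.0000 + 7.7942) = (-4.5000, 7.7942)
link 1: phi[1] = 120 + 70 = 190 deg
  cos(190 deg) = -0.9848, sin(190 deg) = -0.1736
  joint[2] = (-4.5000, 7.7942) + 11 * (-0.9848, -0.1736) = (-4.5000 + -10.8329, 7.7942 + -1.9101) = (-15.3329, 5.8841)
End effector: (-15.3329, 5.8841)

Answer: -15.3329 5.8841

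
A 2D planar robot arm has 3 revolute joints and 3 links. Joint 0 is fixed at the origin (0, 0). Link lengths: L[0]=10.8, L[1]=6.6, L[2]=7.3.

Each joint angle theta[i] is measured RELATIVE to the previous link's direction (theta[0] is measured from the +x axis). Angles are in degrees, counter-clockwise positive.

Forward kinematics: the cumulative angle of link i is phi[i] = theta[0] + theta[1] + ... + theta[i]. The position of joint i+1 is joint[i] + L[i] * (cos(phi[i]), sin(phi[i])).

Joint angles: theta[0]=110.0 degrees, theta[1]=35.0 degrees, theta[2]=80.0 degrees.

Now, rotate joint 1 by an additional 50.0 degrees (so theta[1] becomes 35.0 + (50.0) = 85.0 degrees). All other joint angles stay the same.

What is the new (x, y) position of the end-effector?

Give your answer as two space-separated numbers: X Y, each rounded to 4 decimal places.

joint[0] = (0.0000, 0.0000)  (base)
link 0: phi[0] = 110 = 110 deg
  cos(110 deg) = -0.3420, sin(110 deg) = 0.9397
  joint[1] = (0.0000, 0.0000) + 10.8 * (-0.3420, 0.9397) = (0.0000 + -3.6938, 0.0000 + 10.1487) = (-3.6938, 10.1487)
link 1: phi[1] = 110 + 85 = 195 deg
  cos(195 deg) = -0.9659, sin(195 deg) = -0.2588
  joint[2] = (-3.6938, 10.1487) + 6.6 * (-0.9659, -0.2588) = (-3.6938 + -6.3751, 10.1487 + -1.7082) = (-10.0689, 8.4405)
link 2: phi[2] = 110 + 85 + 80 = 275 deg
  cos(275 deg) = 0.0872, sin(275 deg) = -0.9962
  joint[3] = (-10.0689, 8.4405) + 7.3 * (0.0872, -0.9962) = (-10.0689 + 0.6362, 8.4405 + -7.2722) = (-9.4327, 1.1683)
End effector: (-9.4327, 1.1683)

Answer: -9.4327 1.1683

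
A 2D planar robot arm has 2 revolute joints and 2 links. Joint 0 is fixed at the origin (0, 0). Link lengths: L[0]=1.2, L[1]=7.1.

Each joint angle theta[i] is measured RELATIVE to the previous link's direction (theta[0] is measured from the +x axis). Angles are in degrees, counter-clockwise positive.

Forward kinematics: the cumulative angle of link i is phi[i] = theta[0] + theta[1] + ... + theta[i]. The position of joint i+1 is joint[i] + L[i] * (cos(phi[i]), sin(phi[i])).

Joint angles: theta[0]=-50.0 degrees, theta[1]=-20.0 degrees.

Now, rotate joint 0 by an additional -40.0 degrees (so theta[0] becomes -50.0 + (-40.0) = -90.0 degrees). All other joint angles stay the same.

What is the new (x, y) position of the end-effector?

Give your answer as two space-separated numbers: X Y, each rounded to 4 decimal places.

joint[0] = (0.0000, 0.0000)  (base)
link 0: phi[0] = -90 = -90 deg
  cos(-90 deg) = 0.0000, sin(-90 deg) = -1.0000
  joint[1] = (0.0000, 0.0000) + 1.2 * (0.0000, -1.0000) = (0.0000 + 0.0000, 0.0000 + -1.2000) = (0.0000, -1.2000)
link 1: phi[1] = -90 + -20 = -110 deg
  cos(-110 deg) = -0.3420, sin(-110 deg) = -0.9397
  joint[2] = (0.0000, -1.2000) + 7.1 * (-0.3420, -0.9397) = (0.0000 + -2.4283, -1.2000 + -6.6718) = (-2.4283, -7.8718)
End effector: (-2.4283, -7.8718)

Answer: -2.4283 -7.8718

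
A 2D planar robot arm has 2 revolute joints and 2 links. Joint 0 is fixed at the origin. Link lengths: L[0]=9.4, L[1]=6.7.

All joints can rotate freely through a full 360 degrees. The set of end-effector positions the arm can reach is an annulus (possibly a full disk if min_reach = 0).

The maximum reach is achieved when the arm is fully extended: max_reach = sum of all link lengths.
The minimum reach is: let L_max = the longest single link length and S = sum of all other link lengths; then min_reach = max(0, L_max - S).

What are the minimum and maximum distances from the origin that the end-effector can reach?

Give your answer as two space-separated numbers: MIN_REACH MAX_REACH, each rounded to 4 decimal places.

Answer: 2.7000 16.1000

Derivation:
Link lengths: [9.4, 6.7]
max_reach = 9.4 + 6.7 = 16.1
L_max = max([9.4, 6.7]) = 9.4
S (sum of others) = 16.1 - 9.4 = 6.7
min_reach = max(0, 9.4 - 6.7) = max(0, 2.7) = 2.7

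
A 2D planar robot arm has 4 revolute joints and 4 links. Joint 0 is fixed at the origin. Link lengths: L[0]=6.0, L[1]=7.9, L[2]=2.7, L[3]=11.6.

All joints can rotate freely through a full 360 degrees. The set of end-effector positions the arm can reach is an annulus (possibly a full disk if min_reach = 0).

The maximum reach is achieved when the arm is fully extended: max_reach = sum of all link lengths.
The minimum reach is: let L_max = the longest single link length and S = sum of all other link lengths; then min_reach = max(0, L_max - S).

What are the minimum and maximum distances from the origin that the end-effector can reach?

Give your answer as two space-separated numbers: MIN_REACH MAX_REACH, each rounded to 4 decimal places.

Answer: 0.0000 28.2000

Derivation:
Link lengths: [6.0, 7.9, 2.7, 11.6]
max_reach = 6 + 7.9 + 2.7 + 11.6 = 28.2
L_max = max([6.0, 7.9, 2.7, 11.6]) = 11.6
S (sum of others) = 28.2 - 11.6 = 16.6
min_reach = max(0, 11.6 - 16.6) = max(0, -5) = 0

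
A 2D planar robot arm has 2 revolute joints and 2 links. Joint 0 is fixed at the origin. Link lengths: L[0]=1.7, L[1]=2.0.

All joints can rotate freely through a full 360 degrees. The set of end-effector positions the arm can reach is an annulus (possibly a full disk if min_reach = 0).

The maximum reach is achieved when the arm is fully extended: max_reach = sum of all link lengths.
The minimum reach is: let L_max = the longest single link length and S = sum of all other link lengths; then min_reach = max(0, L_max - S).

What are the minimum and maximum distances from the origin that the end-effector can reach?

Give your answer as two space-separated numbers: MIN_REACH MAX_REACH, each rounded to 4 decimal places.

Link lengths: [1.7, 2.0]
max_reach = 1.7 + 2 = 3.7
L_max = max([1.7, 2.0]) = 2
S (sum of others) = 3.7 - 2 = 1.7
min_reach = max(0, 2 - 1.7) = max(0, 0.3) = 0.3

Answer: 0.3000 3.7000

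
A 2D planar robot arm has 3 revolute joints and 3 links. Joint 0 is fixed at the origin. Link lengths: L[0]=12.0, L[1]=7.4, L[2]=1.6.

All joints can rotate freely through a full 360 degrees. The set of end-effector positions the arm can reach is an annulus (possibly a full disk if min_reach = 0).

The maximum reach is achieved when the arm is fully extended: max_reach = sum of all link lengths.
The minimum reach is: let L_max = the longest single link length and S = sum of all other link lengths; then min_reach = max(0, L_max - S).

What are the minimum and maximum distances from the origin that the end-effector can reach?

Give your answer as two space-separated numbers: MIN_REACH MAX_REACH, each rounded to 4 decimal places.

Answer: 3.0000 21.0000

Derivation:
Link lengths: [12.0, 7.4, 1.6]
max_reach = 12 + 7.4 + 1.6 = 21
L_max = max([12.0, 7.4, 1.6]) = 12
S (sum of others) = 21 - 12 = 9
min_reach = max(0, 12 - 9) = max(0, 3) = 3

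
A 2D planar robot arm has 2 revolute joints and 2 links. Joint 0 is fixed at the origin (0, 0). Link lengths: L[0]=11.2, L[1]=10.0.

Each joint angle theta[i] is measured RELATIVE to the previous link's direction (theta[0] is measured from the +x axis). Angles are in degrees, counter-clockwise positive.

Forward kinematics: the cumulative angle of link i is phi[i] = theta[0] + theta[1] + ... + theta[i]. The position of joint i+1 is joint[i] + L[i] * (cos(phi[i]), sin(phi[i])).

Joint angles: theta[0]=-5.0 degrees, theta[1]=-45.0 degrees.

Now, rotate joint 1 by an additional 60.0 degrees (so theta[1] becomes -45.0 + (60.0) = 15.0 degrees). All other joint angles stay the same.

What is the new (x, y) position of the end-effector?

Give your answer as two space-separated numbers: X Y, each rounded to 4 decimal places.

joint[0] = (0.0000, 0.0000)  (base)
link 0: phi[0] = -5 = -5 deg
  cos(-5 deg) = 0.9962, sin(-5 deg) = -0.0872
  joint[1] = (0.0000, 0.0000) + 11.2 * (0.9962, -0.0872) = (0.0000 + 11.1574, 0.0000 + -0.9761) = (11.1574, -0.9761)
link 1: phi[1] = -5 + 15 = 10 deg
  cos(10 deg) = 0.9848, sin(10 deg) = 0.1736
  joint[2] = (11.1574, -0.9761) + 10 * (0.9848, 0.1736) = (11.1574 + 9.8481, -0.9761 + 1.7365) = (21.0055, 0.7603)
End effector: (21.0055, 0.7603)

Answer: 21.0055 0.7603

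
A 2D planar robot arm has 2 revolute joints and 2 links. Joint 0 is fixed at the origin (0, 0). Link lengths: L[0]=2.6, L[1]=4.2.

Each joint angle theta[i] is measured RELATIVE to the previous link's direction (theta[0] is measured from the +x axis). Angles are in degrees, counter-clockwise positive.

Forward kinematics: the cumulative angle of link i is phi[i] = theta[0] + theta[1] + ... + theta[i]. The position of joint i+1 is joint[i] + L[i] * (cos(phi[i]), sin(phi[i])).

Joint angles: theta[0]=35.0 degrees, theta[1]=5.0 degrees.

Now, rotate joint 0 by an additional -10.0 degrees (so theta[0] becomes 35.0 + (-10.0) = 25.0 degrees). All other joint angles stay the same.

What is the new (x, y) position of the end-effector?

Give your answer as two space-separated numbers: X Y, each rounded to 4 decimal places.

Answer: 5.9937 3.1988

Derivation:
joint[0] = (0.0000, 0.0000)  (base)
link 0: phi[0] = 25 = 25 deg
  cos(25 deg) = 0.9063, sin(25 deg) = 0.4226
  joint[1] = (0.0000, 0.0000) + 2.6 * (0.9063, 0.4226) = (0.0000 + 2.3564, 0.0000 + 1.0988) = (2.3564, 1.0988)
link 1: phi[1] = 25 + 5 = 30 deg
  cos(30 deg) = 0.8660, sin(30 deg) = 0.5000
  joint[2] = (2.3564, 1.0988) + 4.2 * (0.8660, 0.5000) = (2.3564 + 3.6373, 1.0988 + 2.1000) = (5.9937, 3.1988)
End effector: (5.9937, 3.1988)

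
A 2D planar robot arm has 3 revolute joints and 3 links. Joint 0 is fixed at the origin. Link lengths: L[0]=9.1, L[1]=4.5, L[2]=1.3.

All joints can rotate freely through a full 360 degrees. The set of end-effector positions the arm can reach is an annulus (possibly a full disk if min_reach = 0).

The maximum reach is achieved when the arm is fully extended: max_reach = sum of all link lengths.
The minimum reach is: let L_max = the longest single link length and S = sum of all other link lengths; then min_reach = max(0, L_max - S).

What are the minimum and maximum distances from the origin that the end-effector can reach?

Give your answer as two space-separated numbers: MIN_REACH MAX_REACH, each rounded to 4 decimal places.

Link lengths: [9.1, 4.5, 1.3]
max_reach = 9.1 + 4.5 + 1.3 = 14.9
L_max = max([9.1, 4.5, 1.3]) = 9.1
S (sum of others) = 14.9 - 9.1 = 5.8
min_reach = max(0, 9.1 - 5.8) = max(0, 3.3) = 3.3

Answer: 3.3000 14.9000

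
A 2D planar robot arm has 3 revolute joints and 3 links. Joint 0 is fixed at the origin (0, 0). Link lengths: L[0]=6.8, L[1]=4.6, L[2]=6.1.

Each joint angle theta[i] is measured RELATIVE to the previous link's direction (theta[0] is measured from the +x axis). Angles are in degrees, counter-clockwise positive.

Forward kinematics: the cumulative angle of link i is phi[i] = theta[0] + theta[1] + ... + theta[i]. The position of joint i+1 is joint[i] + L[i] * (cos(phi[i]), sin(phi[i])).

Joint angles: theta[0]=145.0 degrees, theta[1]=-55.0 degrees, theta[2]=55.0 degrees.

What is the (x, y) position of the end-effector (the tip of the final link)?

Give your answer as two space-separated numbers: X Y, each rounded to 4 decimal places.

joint[0] = (0.0000, 0.0000)  (base)
link 0: phi[0] = 145 = 145 deg
  cos(145 deg) = -0.8192, sin(145 deg) = 0.5736
  joint[1] = (0.0000, 0.0000) + 6.8 * (-0.8192, 0.5736) = (0.0000 + -5.5702, 0.0000 + 3.9003) = (-5.5702, 3.9003)
link 1: phi[1] = 145 + -55 = 90 deg
  cos(90 deg) = 0.0000, sin(90 deg) = 1.0000
  joint[2] = (-5.5702, 3.9003) + 4.6 * (0.0000, 1.0000) = (-5.5702 + 0.0000, 3.9003 + 4.6000) = (-5.5702, 8.5003)
link 2: phi[2] = 145 + -55 + 55 = 145 deg
  cos(145 deg) = -0.8192, sin(145 deg) = 0.5736
  joint[3] = (-5.5702, 8.5003) + 6.1 * (-0.8192, 0.5736) = (-5.5702 + -4.9968, 8.5003 + 3.4988) = (-10.5671, 11.9991)
End effector: (-10.5671, 11.9991)

Answer: -10.5671 11.9991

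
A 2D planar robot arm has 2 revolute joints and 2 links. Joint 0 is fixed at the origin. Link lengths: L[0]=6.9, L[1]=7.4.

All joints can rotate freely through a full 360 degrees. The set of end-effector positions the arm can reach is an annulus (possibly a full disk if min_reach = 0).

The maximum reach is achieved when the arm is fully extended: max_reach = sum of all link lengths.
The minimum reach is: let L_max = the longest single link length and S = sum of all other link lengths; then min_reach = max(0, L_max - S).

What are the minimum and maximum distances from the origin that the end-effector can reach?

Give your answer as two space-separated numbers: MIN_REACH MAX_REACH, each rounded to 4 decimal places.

Link lengths: [6.9, 7.4]
max_reach = 6.9 + 7.4 = 14.3
L_max = max([6.9, 7.4]) = 7.4
S (sum of others) = 14.3 - 7.4 = 6.9
min_reach = max(0, 7.4 - 6.9) = max(0, 0.5) = 0.5

Answer: 0.5000 14.3000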